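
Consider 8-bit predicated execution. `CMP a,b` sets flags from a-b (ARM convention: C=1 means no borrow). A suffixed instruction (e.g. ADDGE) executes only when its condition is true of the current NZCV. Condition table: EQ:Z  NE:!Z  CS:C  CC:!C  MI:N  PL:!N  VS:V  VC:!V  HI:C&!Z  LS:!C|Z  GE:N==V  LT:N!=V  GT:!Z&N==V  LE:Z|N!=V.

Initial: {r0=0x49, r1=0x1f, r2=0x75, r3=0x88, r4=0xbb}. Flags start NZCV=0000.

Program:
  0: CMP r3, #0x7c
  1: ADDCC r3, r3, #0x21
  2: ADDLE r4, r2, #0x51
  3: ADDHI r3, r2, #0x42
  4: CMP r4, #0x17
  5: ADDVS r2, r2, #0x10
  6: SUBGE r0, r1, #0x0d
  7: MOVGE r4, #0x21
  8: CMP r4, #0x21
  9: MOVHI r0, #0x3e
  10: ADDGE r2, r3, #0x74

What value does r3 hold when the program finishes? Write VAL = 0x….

0: ✓ CMP  NZCV=0011
1: · ADDCC
2: ✓ ADDLE  r4←0xc6
3: ✓ ADDHI  r3←0xb7
4: ✓ CMP  NZCV=1010
5: · ADDVS
6: · SUBGE
7: · MOVGE
8: ✓ CMP  NZCV=1010
9: ✓ MOVHI  r0←0x3e
10: · ADDGE

VAL = 0xb7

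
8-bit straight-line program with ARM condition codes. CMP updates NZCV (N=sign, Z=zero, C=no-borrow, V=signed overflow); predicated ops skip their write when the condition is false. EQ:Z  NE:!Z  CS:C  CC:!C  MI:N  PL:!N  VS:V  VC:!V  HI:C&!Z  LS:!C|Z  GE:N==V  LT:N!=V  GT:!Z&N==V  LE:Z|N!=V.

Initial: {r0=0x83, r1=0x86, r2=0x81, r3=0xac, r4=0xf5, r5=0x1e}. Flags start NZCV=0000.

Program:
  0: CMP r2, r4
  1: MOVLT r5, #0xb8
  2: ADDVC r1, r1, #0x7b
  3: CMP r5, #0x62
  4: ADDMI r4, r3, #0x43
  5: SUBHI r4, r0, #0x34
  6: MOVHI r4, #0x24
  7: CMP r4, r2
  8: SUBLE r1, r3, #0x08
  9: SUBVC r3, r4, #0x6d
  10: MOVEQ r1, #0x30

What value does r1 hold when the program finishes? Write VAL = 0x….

VAL = 0x01

[0] flags=1000 → (cmp)
[1] flags=1000 LT?T → r5=0xb8
[2] flags=1000 VC?T → r1=0x01
[3] flags=0011 → (cmp)
[4] flags=0011 MI?F → skip
[5] flags=0011 HI?T → r4=0x4f
[6] flags=0011 HI?T → r4=0x24
[7] flags=1001 → (cmp)
[8] flags=1001 LE?F → skip
[9] flags=1001 VC?F → skip
[10] flags=1001 EQ?F → skip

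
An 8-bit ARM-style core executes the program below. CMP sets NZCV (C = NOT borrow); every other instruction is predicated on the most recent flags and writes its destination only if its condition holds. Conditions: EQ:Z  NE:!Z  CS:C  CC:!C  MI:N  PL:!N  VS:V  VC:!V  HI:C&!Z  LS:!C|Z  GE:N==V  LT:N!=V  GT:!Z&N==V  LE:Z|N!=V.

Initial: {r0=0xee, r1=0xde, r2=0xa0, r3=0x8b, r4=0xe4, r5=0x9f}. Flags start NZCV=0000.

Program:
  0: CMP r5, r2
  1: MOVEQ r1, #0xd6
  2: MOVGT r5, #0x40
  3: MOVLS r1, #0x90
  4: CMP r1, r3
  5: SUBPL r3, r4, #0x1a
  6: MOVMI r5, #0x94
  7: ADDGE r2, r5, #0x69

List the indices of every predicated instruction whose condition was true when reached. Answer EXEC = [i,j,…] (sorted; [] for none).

EXEC = [3,5,7]

0: ✓ CMP  NZCV=1000
1: · MOVEQ
2: · MOVGT
3: ✓ MOVLS  r1←0x90
4: ✓ CMP  NZCV=0010
5: ✓ SUBPL  r3←0xca
6: · MOVMI
7: ✓ ADDGE  r2←0x08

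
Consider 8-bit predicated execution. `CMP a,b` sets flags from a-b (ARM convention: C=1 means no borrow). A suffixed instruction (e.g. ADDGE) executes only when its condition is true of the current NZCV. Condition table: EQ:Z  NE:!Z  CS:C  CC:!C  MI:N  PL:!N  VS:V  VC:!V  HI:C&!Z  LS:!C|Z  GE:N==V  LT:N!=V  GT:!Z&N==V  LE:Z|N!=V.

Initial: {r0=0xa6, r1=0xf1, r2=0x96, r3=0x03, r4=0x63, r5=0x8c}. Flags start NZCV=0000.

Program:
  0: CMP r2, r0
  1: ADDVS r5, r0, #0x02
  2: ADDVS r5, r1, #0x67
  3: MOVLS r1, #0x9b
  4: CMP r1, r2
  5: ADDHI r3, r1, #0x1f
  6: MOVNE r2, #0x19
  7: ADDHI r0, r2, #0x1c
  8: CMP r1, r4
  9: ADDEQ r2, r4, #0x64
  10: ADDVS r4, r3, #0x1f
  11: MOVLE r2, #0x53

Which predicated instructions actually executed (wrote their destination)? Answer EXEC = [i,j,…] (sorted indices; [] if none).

0: ✓ CMP  NZCV=1000
1: · ADDVS
2: · ADDVS
3: ✓ MOVLS  r1←0x9b
4: ✓ CMP  NZCV=0010
5: ✓ ADDHI  r3←0xba
6: ✓ MOVNE  r2←0x19
7: ✓ ADDHI  r0←0x35
8: ✓ CMP  NZCV=0011
9: · ADDEQ
10: ✓ ADDVS  r4←0xd9
11: ✓ MOVLE  r2←0x53

EXEC = [3,5,6,7,10,11]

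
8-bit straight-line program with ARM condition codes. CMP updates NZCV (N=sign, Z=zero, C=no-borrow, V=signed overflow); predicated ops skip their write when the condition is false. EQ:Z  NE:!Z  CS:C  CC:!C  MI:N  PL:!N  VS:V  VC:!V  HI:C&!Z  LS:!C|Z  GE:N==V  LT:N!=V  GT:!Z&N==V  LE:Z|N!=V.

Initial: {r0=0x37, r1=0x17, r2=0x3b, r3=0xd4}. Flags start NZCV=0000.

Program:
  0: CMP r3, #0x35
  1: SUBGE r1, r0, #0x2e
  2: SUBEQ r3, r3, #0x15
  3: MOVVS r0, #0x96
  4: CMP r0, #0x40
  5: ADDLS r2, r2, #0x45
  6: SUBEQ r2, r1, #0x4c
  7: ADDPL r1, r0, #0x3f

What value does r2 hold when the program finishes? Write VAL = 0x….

0: ✓ CMP  NZCV=1010
1: · SUBGE
2: · SUBEQ
3: · MOVVS
4: ✓ CMP  NZCV=1000
5: ✓ ADDLS  r2←0x80
6: · SUBEQ
7: · ADDPL

VAL = 0x80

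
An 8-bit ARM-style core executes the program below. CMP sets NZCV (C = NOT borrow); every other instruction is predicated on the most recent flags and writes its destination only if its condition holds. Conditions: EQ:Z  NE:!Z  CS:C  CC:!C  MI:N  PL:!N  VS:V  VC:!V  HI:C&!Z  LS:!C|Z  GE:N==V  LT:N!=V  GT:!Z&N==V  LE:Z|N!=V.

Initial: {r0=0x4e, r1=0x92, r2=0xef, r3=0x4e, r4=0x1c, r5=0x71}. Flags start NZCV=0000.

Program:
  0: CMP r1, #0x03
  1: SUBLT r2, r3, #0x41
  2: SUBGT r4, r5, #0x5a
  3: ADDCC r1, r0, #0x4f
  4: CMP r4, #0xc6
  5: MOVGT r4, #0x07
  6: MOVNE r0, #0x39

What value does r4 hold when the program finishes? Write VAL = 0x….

[0] flags=1010 → (cmp)
[1] flags=1010 LT?T → r2=0x0d
[2] flags=1010 GT?F → skip
[3] flags=1010 CC?F → skip
[4] flags=0000 → (cmp)
[5] flags=0000 GT?T → r4=0x07
[6] flags=0000 NE?T → r0=0x39

VAL = 0x07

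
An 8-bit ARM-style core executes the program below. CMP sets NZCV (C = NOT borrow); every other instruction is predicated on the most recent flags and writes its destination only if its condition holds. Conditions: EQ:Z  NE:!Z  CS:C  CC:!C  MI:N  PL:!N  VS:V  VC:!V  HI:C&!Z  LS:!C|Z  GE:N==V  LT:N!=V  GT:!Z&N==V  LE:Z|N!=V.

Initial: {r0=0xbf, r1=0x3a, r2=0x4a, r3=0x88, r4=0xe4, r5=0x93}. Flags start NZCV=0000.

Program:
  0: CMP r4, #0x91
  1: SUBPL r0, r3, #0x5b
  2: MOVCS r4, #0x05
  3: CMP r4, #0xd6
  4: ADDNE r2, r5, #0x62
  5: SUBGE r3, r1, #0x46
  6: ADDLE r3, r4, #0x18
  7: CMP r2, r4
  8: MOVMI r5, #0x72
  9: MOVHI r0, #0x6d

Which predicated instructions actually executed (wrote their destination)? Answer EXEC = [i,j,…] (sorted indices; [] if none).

[0] flags=0010 → (cmp)
[1] flags=0010 PL?T → r0=0x2d
[2] flags=0010 CS?T → r4=0x05
[3] flags=0000 → (cmp)
[4] flags=0000 NE?T → r2=0xf5
[5] flags=0000 GE?T → r3=0xf4
[6] flags=0000 LE?F → skip
[7] flags=1010 → (cmp)
[8] flags=1010 MI?T → r5=0x72
[9] flags=1010 HI?T → r0=0x6d

EXEC = [1,2,4,5,8,9]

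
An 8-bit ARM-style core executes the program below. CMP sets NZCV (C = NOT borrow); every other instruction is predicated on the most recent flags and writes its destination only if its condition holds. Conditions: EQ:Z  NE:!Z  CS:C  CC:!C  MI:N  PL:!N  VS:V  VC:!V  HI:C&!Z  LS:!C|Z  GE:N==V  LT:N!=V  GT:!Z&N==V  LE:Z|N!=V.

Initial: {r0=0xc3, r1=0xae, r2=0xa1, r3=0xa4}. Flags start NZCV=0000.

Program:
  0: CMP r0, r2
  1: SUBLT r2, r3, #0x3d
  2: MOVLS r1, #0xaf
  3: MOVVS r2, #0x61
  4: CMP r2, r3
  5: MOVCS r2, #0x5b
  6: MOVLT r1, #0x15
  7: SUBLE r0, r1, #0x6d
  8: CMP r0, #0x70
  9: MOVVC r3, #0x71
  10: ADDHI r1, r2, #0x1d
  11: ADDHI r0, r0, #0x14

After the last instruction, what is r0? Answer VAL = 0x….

VAL = 0xbc

[0] flags=0010 → (cmp)
[1] flags=0010 LT?F → skip
[2] flags=0010 LS?F → skip
[3] flags=0010 VS?F → skip
[4] flags=1000 → (cmp)
[5] flags=1000 CS?F → skip
[6] flags=1000 LT?T → r1=0x15
[7] flags=1000 LE?T → r0=0xa8
[8] flags=0011 → (cmp)
[9] flags=0011 VC?F → skip
[10] flags=0011 HI?T → r1=0xbe
[11] flags=0011 HI?T → r0=0xbc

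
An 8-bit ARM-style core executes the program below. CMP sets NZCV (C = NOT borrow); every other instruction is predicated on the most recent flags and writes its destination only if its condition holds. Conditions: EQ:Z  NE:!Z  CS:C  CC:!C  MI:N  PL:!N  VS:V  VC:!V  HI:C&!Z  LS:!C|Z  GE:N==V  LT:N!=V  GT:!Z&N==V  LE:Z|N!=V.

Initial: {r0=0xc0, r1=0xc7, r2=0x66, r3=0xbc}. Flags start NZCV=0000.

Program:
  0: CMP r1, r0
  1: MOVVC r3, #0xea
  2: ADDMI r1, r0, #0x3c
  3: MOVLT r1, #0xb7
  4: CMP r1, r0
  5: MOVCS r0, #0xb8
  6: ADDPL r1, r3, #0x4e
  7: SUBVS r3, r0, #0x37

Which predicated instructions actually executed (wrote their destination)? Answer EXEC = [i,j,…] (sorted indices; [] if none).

0: ✓ CMP  NZCV=0010
1: ✓ MOVVC  r3←0xea
2: · ADDMI
3: · MOVLT
4: ✓ CMP  NZCV=0010
5: ✓ MOVCS  r0←0xb8
6: ✓ ADDPL  r1←0x38
7: · SUBVS

EXEC = [1,5,6]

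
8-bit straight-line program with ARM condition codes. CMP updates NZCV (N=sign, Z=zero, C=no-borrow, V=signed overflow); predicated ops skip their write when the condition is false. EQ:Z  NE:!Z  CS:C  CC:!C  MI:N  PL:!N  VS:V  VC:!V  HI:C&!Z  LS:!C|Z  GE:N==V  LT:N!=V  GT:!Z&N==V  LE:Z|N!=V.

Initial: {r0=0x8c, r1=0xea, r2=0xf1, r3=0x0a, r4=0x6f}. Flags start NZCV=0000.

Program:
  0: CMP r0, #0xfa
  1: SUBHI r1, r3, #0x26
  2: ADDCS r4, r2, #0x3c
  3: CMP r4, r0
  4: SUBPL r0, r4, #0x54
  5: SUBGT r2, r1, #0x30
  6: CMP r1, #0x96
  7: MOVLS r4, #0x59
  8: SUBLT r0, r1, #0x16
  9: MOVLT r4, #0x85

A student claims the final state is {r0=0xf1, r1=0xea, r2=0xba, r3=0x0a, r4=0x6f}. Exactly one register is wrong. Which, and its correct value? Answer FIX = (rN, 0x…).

FIX = (r0, 0x8c)

0: ✓ CMP  NZCV=1000
1: · SUBHI
2: · ADDCS
3: ✓ CMP  NZCV=1001
4: · SUBPL
5: ✓ SUBGT  r2←0xba
6: ✓ CMP  NZCV=0010
7: · MOVLS
8: · SUBLT
9: · MOVLT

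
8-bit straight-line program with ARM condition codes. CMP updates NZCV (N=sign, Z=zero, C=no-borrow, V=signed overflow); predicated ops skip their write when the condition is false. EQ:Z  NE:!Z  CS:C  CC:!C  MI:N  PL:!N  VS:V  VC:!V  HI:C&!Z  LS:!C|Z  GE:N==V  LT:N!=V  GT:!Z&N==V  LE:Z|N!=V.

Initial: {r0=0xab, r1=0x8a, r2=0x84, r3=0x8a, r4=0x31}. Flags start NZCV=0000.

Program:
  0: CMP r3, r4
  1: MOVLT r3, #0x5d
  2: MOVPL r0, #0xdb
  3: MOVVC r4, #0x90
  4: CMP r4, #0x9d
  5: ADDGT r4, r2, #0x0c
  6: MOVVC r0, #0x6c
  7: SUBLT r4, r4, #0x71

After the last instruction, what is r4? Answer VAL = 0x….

VAL = 0x90

[0] flags=0011 → (cmp)
[1] flags=0011 LT?T → r3=0x5d
[2] flags=0011 PL?T → r0=0xdb
[3] flags=0011 VC?F → skip
[4] flags=1001 → (cmp)
[5] flags=1001 GT?T → r4=0x90
[6] flags=1001 VC?F → skip
[7] flags=1001 LT?F → skip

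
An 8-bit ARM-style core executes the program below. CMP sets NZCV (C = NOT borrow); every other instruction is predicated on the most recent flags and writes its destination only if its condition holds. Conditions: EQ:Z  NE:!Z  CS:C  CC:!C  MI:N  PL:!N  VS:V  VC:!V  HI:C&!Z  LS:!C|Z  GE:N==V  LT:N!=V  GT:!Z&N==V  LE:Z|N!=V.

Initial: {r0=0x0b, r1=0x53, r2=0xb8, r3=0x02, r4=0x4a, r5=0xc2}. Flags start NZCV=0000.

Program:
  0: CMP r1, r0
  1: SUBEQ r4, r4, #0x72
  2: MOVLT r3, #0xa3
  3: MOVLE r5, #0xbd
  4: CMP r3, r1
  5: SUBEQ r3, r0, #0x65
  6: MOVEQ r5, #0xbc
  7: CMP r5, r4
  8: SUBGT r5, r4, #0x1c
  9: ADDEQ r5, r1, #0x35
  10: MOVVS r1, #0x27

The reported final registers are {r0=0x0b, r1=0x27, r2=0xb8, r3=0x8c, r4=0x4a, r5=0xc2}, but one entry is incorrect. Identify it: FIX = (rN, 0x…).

[0] flags=0010 → (cmp)
[1] flags=0010 EQ?F → skip
[2] flags=0010 LT?F → skip
[3] flags=0010 LE?F → skip
[4] flags=1000 → (cmp)
[5] flags=1000 EQ?F → skip
[6] flags=1000 EQ?F → skip
[7] flags=0011 → (cmp)
[8] flags=0011 GT?F → skip
[9] flags=0011 EQ?F → skip
[10] flags=0011 VS?T → r1=0x27

FIX = (r3, 0x02)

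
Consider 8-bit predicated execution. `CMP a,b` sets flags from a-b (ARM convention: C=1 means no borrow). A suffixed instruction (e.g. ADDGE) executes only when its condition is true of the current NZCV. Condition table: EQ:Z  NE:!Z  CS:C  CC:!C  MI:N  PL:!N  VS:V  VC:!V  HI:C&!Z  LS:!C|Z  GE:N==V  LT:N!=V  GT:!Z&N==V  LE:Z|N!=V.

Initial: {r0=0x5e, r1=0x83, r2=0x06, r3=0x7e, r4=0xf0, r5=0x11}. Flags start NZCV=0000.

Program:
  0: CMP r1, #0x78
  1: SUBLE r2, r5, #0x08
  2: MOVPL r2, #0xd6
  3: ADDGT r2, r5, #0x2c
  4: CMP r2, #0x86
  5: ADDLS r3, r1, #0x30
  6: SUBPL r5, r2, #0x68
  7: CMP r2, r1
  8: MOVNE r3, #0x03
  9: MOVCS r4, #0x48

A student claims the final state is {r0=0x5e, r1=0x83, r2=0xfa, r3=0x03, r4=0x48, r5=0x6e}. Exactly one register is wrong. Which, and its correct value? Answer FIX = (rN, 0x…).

FIX = (r2, 0xd6)

[0] flags=0011 → (cmp)
[1] flags=0011 LE?T → r2=0x09
[2] flags=0011 PL?T → r2=0xd6
[3] flags=0011 GT?F → skip
[4] flags=0010 → (cmp)
[5] flags=0010 LS?F → skip
[6] flags=0010 PL?T → r5=0x6e
[7] flags=0010 → (cmp)
[8] flags=0010 NE?T → r3=0x03
[9] flags=0010 CS?T → r4=0x48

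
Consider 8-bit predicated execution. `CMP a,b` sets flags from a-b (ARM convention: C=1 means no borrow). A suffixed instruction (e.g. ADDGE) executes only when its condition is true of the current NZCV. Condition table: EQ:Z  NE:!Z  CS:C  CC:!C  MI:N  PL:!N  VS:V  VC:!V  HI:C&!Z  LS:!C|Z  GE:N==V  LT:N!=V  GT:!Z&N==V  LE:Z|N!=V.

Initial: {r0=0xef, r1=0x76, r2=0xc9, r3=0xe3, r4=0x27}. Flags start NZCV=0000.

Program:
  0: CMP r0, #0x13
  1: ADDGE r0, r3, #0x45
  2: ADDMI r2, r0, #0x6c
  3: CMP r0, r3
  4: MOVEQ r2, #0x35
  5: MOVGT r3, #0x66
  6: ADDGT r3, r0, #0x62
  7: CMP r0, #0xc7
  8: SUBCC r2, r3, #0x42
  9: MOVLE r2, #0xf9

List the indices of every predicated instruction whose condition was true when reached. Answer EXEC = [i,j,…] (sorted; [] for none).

EXEC = [2,5,6]

[0] flags=1010 → (cmp)
[1] flags=1010 GE?F → skip
[2] flags=1010 MI?T → r2=0x5b
[3] flags=0010 → (cmp)
[4] flags=0010 EQ?F → skip
[5] flags=0010 GT?T → r3=0x66
[6] flags=0010 GT?T → r3=0x51
[7] flags=0010 → (cmp)
[8] flags=0010 CC?F → skip
[9] flags=0010 LE?F → skip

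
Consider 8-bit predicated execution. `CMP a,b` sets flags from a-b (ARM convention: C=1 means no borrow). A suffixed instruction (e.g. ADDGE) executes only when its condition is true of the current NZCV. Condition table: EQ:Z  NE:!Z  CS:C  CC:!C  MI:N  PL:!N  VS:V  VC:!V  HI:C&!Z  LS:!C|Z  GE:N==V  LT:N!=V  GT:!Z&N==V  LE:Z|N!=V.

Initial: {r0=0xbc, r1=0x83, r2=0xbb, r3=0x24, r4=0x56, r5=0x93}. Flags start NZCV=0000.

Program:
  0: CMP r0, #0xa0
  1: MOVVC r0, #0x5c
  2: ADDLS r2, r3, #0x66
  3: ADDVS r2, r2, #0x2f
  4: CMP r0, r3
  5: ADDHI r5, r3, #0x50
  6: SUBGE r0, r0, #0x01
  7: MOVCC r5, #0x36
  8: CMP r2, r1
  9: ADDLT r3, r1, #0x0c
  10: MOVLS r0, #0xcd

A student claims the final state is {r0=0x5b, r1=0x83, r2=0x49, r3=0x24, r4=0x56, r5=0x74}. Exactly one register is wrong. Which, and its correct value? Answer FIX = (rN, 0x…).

FIX = (r2, 0xbb)

[0] flags=0010 → (cmp)
[1] flags=0010 VC?T → r0=0x5c
[2] flags=0010 LS?F → skip
[3] flags=0010 VS?F → skip
[4] flags=0010 → (cmp)
[5] flags=0010 HI?T → r5=0x74
[6] flags=0010 GE?T → r0=0x5b
[7] flags=0010 CC?F → skip
[8] flags=0010 → (cmp)
[9] flags=0010 LT?F → skip
[10] flags=0010 LS?F → skip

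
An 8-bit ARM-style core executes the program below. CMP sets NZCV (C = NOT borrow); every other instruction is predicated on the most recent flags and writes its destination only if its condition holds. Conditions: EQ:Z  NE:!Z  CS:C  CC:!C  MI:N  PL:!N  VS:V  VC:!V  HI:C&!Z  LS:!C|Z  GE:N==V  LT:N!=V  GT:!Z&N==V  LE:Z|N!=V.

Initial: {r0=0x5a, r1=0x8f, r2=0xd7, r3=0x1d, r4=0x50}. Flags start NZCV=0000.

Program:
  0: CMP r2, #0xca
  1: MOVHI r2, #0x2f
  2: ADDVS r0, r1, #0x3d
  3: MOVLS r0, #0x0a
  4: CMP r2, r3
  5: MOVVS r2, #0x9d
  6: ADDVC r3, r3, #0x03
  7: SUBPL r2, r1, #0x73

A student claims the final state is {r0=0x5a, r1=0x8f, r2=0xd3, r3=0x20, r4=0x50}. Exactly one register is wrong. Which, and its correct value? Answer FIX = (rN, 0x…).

[0] flags=0010 → (cmp)
[1] flags=0010 HI?T → r2=0x2f
[2] flags=0010 VS?F → skip
[3] flags=0010 LS?F → skip
[4] flags=0010 → (cmp)
[5] flags=0010 VS?F → skip
[6] flags=0010 VC?T → r3=0x20
[7] flags=0010 PL?T → r2=0x1c

FIX = (r2, 0x1c)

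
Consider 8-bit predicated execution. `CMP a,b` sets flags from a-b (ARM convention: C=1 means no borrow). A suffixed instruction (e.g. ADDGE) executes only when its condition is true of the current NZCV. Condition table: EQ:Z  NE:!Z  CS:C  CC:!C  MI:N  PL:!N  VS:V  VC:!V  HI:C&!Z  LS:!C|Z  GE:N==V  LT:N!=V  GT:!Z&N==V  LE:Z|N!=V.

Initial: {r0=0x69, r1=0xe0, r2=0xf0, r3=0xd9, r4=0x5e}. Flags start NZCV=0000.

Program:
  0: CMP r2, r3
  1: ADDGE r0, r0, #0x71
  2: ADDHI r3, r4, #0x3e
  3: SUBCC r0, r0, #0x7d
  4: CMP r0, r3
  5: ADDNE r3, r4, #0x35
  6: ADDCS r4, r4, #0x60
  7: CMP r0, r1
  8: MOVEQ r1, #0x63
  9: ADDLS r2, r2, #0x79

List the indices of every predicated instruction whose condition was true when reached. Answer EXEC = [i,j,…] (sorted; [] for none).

[0] flags=0010 → (cmp)
[1] flags=0010 GE?T → r0=0xda
[2] flags=0010 HI?T → r3=0x9c
[3] flags=0010 CC?F → skip
[4] flags=0010 → (cmp)
[5] flags=0010 NE?T → r3=0x93
[6] flags=0010 CS?T → r4=0xbe
[7] flags=1000 → (cmp)
[8] flags=1000 EQ?F → skip
[9] flags=1000 LS?T → r2=0x69

EXEC = [1,2,5,6,9]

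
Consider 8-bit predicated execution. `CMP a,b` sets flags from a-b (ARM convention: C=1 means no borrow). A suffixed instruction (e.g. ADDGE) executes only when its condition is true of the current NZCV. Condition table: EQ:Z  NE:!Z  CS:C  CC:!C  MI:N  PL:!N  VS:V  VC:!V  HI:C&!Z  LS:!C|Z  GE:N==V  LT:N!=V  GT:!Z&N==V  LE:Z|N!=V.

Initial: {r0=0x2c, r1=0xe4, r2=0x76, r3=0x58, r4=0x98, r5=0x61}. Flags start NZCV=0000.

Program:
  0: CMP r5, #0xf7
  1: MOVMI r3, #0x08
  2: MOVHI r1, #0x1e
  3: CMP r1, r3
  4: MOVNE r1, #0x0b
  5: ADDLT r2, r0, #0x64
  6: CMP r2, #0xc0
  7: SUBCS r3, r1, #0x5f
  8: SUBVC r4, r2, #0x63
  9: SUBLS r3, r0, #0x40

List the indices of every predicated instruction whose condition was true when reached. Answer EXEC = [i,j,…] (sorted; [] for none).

EXEC = [4,5,8,9]

0: ✓ CMP  NZCV=0000
1: · MOVMI
2: · MOVHI
3: ✓ CMP  NZCV=1010
4: ✓ MOVNE  r1←0x0b
5: ✓ ADDLT  r2←0x90
6: ✓ CMP  NZCV=1000
7: · SUBCS
8: ✓ SUBVC  r4←0x2d
9: ✓ SUBLS  r3←0xec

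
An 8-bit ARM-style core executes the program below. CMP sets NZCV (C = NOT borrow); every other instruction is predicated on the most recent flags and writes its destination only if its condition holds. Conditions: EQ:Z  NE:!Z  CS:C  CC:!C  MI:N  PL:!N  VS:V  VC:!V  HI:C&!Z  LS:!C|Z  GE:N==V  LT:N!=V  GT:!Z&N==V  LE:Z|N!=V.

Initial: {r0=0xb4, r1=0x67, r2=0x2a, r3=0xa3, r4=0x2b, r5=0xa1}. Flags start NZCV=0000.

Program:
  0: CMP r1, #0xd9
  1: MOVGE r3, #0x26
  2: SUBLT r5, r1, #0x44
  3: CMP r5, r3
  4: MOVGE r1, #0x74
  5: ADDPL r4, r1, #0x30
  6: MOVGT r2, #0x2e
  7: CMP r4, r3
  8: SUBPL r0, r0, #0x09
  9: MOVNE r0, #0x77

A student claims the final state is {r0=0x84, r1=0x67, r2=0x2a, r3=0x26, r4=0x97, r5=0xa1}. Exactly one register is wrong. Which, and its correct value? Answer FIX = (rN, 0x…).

FIX = (r0, 0x77)

0: ✓ CMP  NZCV=1001
1: ✓ MOVGE  r3←0x26
2: · SUBLT
3: ✓ CMP  NZCV=0011
4: · MOVGE
5: ✓ ADDPL  r4←0x97
6: · MOVGT
7: ✓ CMP  NZCV=0011
8: ✓ SUBPL  r0←0xab
9: ✓ MOVNE  r0←0x77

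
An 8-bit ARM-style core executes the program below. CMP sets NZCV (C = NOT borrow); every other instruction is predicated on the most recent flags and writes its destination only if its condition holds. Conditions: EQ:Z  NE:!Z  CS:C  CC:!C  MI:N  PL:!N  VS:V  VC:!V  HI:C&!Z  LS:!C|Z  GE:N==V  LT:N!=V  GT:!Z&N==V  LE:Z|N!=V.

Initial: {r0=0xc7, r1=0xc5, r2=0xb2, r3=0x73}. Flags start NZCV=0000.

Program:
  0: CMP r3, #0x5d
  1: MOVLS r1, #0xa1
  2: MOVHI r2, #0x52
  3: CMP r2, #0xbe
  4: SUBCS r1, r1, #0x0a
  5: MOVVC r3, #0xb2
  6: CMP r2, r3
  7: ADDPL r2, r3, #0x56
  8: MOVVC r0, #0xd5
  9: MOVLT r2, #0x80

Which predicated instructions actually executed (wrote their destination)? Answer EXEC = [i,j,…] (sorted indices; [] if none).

[0] flags=0010 → (cmp)
[1] flags=0010 LS?F → skip
[2] flags=0010 HI?T → r2=0x52
[3] flags=1001 → (cmp)
[4] flags=1001 CS?F → skip
[5] flags=1001 VC?F → skip
[6] flags=1000 → (cmp)
[7] flags=1000 PL?F → skip
[8] flags=1000 VC?T → r0=0xd5
[9] flags=1000 LT?T → r2=0x80

EXEC = [2,8,9]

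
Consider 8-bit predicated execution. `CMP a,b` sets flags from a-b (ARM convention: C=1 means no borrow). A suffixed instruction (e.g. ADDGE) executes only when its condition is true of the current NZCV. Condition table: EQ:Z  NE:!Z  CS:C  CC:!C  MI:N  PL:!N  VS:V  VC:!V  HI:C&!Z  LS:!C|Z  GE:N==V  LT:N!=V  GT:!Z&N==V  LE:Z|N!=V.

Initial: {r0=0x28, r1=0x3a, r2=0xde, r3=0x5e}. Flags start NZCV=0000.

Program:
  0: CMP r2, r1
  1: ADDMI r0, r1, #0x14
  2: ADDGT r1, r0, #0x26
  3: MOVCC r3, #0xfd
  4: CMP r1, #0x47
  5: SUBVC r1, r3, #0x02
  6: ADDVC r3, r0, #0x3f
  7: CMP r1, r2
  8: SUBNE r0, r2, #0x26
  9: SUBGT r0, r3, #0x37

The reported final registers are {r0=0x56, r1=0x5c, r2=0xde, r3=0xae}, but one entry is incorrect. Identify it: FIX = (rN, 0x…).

[0] flags=1010 → (cmp)
[1] flags=1010 MI?T → r0=0x4e
[2] flags=1010 GT?F → skip
[3] flags=1010 CC?F → skip
[4] flags=1000 → (cmp)
[5] flags=1000 VC?T → r1=0x5c
[6] flags=1000 VC?T → r3=0x8d
[7] flags=0000 → (cmp)
[8] flags=0000 NE?T → r0=0xb8
[9] flags=0000 GT?T → r0=0x56

FIX = (r3, 0x8d)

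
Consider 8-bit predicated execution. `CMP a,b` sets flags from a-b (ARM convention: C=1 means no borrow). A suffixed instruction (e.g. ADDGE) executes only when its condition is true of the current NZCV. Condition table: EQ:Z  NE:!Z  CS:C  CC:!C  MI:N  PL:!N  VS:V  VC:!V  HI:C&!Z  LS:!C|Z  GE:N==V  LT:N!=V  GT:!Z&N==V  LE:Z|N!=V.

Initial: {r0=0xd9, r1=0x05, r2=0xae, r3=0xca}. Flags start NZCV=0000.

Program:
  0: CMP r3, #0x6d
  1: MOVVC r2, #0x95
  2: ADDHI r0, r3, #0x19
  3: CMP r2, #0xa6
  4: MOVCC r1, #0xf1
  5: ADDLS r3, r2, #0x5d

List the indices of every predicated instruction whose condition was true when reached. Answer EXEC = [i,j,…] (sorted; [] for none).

[0] flags=0011 → (cmp)
[1] flags=0011 VC?F → skip
[2] flags=0011 HI?T → r0=0xe3
[3] flags=0010 → (cmp)
[4] flags=0010 CC?F → skip
[5] flags=0010 LS?F → skip

EXEC = [2]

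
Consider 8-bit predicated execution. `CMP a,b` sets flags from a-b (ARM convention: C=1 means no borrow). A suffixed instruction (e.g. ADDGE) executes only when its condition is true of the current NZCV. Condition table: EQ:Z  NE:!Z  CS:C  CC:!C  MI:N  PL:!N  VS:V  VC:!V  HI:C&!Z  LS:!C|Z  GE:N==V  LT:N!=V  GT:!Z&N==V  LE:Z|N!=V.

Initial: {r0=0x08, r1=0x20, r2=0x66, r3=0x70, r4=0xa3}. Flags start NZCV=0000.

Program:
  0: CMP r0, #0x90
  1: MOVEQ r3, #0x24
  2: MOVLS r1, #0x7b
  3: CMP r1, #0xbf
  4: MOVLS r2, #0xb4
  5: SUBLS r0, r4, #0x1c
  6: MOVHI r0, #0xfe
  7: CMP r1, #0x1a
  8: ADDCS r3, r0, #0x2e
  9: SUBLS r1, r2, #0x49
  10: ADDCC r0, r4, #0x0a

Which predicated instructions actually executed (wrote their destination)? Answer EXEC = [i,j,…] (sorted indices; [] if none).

0: ✓ CMP  NZCV=0000
1: · MOVEQ
2: ✓ MOVLS  r1←0x7b
3: ✓ CMP  NZCV=1001
4: ✓ MOVLS  r2←0xb4
5: ✓ SUBLS  r0←0x87
6: · MOVHI
7: ✓ CMP  NZCV=0010
8: ✓ ADDCS  r3←0xb5
9: · SUBLS
10: · ADDCC

EXEC = [2,4,5,8]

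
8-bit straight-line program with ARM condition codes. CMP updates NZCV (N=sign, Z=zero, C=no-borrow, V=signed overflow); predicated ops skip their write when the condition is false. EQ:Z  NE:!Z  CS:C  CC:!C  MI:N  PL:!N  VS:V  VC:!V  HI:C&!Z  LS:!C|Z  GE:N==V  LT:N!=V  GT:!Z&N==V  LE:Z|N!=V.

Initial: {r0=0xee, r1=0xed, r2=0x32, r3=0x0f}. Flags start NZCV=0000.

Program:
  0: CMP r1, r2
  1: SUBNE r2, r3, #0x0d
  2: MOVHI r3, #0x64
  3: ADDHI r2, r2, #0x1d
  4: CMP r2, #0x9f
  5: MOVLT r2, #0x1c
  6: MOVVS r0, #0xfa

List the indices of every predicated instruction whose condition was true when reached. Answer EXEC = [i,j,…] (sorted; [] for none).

EXEC = [1,2,3,6]

[0] flags=1010 → (cmp)
[1] flags=1010 NE?T → r2=0x02
[2] flags=1010 HI?T → r3=0x64
[3] flags=1010 HI?T → r2=0x1f
[4] flags=1001 → (cmp)
[5] flags=1001 LT?F → skip
[6] flags=1001 VS?T → r0=0xfa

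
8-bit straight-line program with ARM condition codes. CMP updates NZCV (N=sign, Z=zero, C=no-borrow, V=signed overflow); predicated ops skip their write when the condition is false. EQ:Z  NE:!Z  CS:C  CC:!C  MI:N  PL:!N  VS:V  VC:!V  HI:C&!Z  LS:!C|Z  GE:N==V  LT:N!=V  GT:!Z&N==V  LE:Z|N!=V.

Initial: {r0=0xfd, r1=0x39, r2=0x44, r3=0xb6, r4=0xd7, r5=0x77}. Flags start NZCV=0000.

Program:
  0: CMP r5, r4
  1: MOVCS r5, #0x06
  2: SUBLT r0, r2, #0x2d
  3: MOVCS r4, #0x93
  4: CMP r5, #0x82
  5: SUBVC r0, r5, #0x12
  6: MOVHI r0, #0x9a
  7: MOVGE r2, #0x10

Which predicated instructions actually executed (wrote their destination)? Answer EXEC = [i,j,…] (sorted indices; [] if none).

EXEC = [7]

[0] flags=1001 → (cmp)
[1] flags=1001 CS?F → skip
[2] flags=1001 LT?F → skip
[3] flags=1001 CS?F → skip
[4] flags=1001 → (cmp)
[5] flags=1001 VC?F → skip
[6] flags=1001 HI?F → skip
[7] flags=1001 GE?T → r2=0x10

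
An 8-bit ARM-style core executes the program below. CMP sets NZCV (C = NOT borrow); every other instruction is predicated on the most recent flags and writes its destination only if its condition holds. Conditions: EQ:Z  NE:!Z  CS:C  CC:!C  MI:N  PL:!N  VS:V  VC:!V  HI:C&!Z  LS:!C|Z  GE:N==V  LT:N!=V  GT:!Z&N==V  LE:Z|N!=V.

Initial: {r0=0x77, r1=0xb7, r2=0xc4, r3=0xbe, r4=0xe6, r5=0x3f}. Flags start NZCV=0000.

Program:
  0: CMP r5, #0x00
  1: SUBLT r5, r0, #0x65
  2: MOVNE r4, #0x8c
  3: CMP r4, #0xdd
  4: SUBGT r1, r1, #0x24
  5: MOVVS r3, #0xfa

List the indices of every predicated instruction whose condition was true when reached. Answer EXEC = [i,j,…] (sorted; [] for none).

EXEC = [2]

[0] flags=0010 → (cmp)
[1] flags=0010 LT?F → skip
[2] flags=0010 NE?T → r4=0x8c
[3] flags=1000 → (cmp)
[4] flags=1000 GT?F → skip
[5] flags=1000 VS?F → skip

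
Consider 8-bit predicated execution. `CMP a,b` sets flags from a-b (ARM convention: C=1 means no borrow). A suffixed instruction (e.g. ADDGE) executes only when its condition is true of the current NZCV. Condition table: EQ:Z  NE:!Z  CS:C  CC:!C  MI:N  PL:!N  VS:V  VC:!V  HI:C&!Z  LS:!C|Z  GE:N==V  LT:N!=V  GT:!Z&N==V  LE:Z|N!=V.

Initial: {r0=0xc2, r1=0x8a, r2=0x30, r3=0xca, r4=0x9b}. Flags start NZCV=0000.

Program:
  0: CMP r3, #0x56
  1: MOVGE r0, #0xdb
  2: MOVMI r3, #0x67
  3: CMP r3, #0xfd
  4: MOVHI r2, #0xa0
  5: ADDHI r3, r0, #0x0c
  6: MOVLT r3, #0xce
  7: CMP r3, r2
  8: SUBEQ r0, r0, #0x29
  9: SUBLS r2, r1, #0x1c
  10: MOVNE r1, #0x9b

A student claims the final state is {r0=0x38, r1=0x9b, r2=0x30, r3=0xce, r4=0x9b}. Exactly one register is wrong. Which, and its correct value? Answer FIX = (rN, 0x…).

[0] flags=0011 → (cmp)
[1] flags=0011 GE?F → skip
[2] flags=0011 MI?F → skip
[3] flags=1000 → (cmp)
[4] flags=1000 HI?F → skip
[5] flags=1000 HI?F → skip
[6] flags=1000 LT?T → r3=0xce
[7] flags=1010 → (cmp)
[8] flags=1010 EQ?F → skip
[9] flags=1010 LS?F → skip
[10] flags=1010 NE?T → r1=0x9b

FIX = (r0, 0xc2)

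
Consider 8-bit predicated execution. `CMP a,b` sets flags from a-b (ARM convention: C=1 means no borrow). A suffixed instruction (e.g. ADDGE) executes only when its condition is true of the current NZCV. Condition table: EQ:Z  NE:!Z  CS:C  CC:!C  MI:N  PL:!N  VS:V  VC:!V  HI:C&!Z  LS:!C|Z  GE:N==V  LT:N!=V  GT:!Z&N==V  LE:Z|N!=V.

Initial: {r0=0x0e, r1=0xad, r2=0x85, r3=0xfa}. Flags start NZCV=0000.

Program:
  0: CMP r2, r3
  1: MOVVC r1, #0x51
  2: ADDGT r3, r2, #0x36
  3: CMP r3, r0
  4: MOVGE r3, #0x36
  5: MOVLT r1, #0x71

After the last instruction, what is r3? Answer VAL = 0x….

0: ✓ CMP  NZCV=1000
1: ✓ MOVVC  r1←0x51
2: · ADDGT
3: ✓ CMP  NZCV=1010
4: · MOVGE
5: ✓ MOVLT  r1←0x71

VAL = 0xfa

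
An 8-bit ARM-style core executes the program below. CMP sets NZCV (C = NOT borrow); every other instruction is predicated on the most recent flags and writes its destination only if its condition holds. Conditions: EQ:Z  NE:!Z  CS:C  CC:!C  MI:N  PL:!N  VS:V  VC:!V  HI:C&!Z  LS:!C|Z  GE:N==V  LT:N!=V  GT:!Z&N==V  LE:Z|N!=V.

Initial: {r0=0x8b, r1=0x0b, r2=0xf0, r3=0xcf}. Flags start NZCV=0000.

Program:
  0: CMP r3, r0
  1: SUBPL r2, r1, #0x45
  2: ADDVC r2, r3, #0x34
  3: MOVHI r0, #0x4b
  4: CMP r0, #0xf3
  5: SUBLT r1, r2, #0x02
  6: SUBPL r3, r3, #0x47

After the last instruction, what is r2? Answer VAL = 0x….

VAL = 0x03

[0] flags=0010 → (cmp)
[1] flags=0010 PL?T → r2=0xc6
[2] flags=0010 VC?T → r2=0x03
[3] flags=0010 HI?T → r0=0x4b
[4] flags=0000 → (cmp)
[5] flags=0000 LT?F → skip
[6] flags=0000 PL?T → r3=0x88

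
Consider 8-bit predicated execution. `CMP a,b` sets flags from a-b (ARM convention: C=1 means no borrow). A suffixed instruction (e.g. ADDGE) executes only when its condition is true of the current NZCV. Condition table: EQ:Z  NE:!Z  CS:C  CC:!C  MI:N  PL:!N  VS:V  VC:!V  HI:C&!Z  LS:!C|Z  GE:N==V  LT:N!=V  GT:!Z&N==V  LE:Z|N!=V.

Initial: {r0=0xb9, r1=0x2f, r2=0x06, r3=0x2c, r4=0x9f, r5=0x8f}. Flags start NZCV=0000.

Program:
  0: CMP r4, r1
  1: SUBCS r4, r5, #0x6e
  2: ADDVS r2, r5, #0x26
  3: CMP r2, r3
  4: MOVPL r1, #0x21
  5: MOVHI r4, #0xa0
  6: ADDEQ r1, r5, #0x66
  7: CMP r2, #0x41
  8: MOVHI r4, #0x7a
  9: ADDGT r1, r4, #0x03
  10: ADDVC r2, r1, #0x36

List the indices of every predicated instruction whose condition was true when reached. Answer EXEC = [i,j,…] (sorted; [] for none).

0: ✓ CMP  NZCV=0011
1: ✓ SUBCS  r4←0x21
2: ✓ ADDVS  r2←0xb5
3: ✓ CMP  NZCV=1010
4: · MOVPL
5: ✓ MOVHI  r4←0xa0
6: · ADDEQ
7: ✓ CMP  NZCV=0011
8: ✓ MOVHI  r4←0x7a
9: · ADDGT
10: · ADDVC

EXEC = [1,2,5,8]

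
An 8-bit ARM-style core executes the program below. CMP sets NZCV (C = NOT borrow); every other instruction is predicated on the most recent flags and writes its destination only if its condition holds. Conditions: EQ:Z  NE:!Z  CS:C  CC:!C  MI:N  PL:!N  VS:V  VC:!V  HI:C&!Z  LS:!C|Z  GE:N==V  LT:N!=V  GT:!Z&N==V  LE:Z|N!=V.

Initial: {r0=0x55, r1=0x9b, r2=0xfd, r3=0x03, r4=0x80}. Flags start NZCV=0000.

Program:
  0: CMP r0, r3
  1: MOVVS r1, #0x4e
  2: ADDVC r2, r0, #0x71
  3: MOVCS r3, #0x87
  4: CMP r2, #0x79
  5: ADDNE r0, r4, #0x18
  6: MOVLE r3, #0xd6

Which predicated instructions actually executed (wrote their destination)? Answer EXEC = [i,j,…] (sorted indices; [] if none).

0: ✓ CMP  NZCV=0010
1: · MOVVS
2: ✓ ADDVC  r2←0xc6
3: ✓ MOVCS  r3←0x87
4: ✓ CMP  NZCV=0011
5: ✓ ADDNE  r0←0x98
6: ✓ MOVLE  r3←0xd6

EXEC = [2,3,5,6]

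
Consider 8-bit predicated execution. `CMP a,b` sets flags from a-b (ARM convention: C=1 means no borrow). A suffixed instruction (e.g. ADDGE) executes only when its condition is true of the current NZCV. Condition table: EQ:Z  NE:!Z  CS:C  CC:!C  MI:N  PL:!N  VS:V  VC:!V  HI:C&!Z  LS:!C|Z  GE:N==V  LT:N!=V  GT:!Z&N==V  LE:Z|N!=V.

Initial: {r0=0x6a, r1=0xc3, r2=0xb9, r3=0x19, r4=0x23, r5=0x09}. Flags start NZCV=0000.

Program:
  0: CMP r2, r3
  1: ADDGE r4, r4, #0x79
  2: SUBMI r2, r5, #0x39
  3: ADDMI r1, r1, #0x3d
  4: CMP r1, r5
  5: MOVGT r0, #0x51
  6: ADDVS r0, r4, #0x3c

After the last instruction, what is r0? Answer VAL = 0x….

0: ✓ CMP  NZCV=1010
1: · ADDGE
2: ✓ SUBMI  r2←0xd0
3: ✓ ADDMI  r1←0x00
4: ✓ CMP  NZCV=1000
5: · MOVGT
6: · ADDVS

VAL = 0x6a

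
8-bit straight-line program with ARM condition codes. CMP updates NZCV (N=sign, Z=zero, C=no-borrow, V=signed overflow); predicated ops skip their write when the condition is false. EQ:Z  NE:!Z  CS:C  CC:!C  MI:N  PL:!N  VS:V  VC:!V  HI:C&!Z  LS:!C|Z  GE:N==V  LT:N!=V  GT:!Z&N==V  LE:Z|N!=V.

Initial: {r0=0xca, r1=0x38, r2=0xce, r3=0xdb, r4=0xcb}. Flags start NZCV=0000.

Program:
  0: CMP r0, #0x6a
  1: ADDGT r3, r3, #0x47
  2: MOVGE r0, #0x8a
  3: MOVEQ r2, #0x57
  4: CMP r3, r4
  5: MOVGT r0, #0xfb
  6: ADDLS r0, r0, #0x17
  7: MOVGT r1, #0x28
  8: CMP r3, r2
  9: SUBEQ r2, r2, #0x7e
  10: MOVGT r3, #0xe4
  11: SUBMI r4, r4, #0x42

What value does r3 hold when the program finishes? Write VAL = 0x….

VAL = 0xe4

0: ✓ CMP  NZCV=0011
1: · ADDGT
2: · MOVGE
3: · MOVEQ
4: ✓ CMP  NZCV=0010
5: ✓ MOVGT  r0←0xfb
6: · ADDLS
7: ✓ MOVGT  r1←0x28
8: ✓ CMP  NZCV=0010
9: · SUBEQ
10: ✓ MOVGT  r3←0xe4
11: · SUBMI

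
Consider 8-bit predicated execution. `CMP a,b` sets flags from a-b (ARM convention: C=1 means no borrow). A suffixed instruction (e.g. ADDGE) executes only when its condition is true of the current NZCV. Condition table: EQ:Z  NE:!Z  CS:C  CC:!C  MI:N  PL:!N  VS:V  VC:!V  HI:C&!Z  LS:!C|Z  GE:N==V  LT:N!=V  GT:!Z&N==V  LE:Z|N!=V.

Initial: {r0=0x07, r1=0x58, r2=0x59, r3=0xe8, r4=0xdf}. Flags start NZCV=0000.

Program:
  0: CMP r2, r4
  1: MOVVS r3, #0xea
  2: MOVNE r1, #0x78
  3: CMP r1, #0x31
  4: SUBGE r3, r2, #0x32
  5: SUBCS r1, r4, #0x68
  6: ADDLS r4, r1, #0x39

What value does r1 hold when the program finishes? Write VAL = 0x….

[0] flags=0000 → (cmp)
[1] flags=0000 VS?F → skip
[2] flags=0000 NE?T → r1=0x78
[3] flags=0010 → (cmp)
[4] flags=0010 GE?T → r3=0x27
[5] flags=0010 CS?T → r1=0x77
[6] flags=0010 LS?F → skip

VAL = 0x77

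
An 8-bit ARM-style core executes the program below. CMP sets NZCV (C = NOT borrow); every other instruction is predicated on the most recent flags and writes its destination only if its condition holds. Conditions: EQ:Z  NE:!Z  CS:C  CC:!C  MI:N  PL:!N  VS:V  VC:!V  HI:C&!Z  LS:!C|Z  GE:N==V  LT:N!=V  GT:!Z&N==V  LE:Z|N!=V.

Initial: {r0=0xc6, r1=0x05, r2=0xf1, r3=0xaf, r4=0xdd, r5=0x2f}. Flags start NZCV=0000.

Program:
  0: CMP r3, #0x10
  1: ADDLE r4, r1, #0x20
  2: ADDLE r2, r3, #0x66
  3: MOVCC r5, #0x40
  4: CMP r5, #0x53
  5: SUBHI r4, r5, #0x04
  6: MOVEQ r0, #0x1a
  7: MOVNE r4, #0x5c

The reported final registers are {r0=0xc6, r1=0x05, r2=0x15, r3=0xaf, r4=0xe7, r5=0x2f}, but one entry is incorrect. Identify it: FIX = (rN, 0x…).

0: ✓ CMP  NZCV=1010
1: ✓ ADDLE  r4←0x25
2: ✓ ADDLE  r2←0x15
3: · MOVCC
4: ✓ CMP  NZCV=1000
5: · SUBHI
6: · MOVEQ
7: ✓ MOVNE  r4←0x5c

FIX = (r4, 0x5c)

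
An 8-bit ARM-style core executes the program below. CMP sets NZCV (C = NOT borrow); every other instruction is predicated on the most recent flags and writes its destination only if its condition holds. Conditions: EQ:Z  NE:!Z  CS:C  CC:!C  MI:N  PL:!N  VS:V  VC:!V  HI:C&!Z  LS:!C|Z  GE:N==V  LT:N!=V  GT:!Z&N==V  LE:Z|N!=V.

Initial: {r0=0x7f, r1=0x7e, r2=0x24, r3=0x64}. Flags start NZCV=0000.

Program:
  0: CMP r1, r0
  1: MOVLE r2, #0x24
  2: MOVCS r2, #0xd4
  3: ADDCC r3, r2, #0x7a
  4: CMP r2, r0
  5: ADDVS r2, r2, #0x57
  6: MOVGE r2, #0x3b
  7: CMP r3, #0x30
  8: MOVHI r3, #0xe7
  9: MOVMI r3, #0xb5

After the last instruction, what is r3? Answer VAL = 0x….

0: ✓ CMP  NZCV=1000
1: ✓ MOVLE  r2←0x24
2: · MOVCS
3: ✓ ADDCC  r3←0x9e
4: ✓ CMP  NZCV=1000
5: · ADDVS
6: · MOVGE
7: ✓ CMP  NZCV=0011
8: ✓ MOVHI  r3←0xe7
9: · MOVMI

VAL = 0xe7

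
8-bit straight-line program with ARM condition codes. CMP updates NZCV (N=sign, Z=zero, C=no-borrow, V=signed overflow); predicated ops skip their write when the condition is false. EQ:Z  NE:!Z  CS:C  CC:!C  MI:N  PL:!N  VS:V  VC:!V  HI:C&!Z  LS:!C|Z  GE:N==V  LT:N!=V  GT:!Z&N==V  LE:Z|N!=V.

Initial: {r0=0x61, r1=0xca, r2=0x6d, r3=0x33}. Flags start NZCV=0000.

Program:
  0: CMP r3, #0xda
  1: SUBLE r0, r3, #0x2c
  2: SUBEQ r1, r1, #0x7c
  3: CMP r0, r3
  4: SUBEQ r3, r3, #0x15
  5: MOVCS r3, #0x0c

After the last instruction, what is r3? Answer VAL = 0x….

VAL = 0x0c

[0] flags=0000 → (cmp)
[1] flags=0000 LE?F → skip
[2] flags=0000 EQ?F → skip
[3] flags=0010 → (cmp)
[4] flags=0010 EQ?F → skip
[5] flags=0010 CS?T → r3=0x0c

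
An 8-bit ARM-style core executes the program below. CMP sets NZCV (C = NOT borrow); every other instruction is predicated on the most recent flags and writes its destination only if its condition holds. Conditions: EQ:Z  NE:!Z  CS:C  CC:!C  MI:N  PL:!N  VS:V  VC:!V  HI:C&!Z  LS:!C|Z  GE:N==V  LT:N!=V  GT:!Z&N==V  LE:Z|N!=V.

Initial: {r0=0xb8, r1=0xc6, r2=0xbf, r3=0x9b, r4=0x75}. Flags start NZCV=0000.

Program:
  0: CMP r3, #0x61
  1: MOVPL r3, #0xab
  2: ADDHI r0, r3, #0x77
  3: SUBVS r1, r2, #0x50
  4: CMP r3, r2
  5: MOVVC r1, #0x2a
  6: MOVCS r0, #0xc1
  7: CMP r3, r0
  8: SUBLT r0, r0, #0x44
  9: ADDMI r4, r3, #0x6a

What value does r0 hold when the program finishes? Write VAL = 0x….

[0] flags=0011 → (cmp)
[1] flags=0011 PL?T → r3=0xab
[2] flags=0011 HI?T → r0=0x22
[3] flags=0011 VS?T → r1=0x6f
[4] flags=1000 → (cmp)
[5] flags=1000 VC?T → r1=0x2a
[6] flags=1000 CS?F → skip
[7] flags=1010 → (cmp)
[8] flags=1010 LT?T → r0=0xde
[9] flags=1010 MI?T → r4=0x15

VAL = 0xde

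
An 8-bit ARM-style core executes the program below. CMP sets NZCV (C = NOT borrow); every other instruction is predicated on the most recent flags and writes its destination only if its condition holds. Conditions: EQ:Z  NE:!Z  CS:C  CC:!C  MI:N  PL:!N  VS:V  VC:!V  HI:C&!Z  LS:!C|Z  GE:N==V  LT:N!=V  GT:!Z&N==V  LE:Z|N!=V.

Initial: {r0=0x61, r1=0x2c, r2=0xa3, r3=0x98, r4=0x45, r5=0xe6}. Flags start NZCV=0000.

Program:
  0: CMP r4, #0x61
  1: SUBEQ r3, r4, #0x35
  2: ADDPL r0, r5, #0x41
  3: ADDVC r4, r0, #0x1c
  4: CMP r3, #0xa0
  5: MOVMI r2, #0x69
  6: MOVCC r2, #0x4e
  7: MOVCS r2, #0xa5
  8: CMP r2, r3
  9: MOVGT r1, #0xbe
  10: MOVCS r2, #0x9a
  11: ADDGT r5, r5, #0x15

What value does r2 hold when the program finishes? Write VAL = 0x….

[0] flags=1000 → (cmp)
[1] flags=1000 EQ?F → skip
[2] flags=1000 PL?F → skip
[3] flags=1000 VC?T → r4=0x7d
[4] flags=1000 → (cmp)
[5] flags=1000 MI?T → r2=0x69
[6] flags=1000 CC?T → r2=0x4e
[7] flags=1000 CS?F → skip
[8] flags=1001 → (cmp)
[9] flags=1001 GT?T → r1=0xbe
[10] flags=1001 CS?F → skip
[11] flags=1001 GT?T → r5=0xfb

VAL = 0x4e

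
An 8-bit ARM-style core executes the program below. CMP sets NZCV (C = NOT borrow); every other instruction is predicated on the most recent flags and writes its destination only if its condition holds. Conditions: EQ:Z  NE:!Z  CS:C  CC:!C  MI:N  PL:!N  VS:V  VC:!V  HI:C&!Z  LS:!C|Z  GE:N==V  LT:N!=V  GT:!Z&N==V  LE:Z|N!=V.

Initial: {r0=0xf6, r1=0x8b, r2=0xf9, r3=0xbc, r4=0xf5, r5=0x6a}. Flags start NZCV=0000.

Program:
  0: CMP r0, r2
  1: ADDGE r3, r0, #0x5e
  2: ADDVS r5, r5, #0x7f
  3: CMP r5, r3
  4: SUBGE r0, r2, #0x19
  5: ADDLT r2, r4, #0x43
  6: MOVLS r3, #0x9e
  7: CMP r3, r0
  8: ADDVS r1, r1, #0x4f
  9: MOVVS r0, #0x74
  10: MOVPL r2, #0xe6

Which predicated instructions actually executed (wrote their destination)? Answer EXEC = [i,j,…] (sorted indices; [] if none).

[0] flags=1000 → (cmp)
[1] flags=1000 GE?F → skip
[2] flags=1000 VS?F → skip
[3] flags=1001 → (cmp)
[4] flags=1001 GE?T → r0=0xe0
[5] flags=1001 LT?F → skip
[6] flags=1001 LS?T → r3=0x9e
[7] flags=1000 → (cmp)
[8] flags=1000 VS?F → skip
[9] flags=1000 VS?F → skip
[10] flags=1000 PL?F → skip

EXEC = [4,6]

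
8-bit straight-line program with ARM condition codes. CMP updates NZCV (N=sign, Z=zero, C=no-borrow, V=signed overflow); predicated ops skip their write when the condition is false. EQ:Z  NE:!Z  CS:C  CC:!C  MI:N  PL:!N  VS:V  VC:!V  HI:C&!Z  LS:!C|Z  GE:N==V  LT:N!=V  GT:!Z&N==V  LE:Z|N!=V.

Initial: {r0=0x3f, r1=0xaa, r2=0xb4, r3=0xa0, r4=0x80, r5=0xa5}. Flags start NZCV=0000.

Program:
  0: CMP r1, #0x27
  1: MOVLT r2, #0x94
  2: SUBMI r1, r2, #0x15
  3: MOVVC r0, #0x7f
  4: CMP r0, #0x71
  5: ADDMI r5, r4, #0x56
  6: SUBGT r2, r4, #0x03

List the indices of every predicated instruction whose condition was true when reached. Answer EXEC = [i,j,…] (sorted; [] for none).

EXEC = [1,2,3,6]

[0] flags=1010 → (cmp)
[1] flags=1010 LT?T → r2=0x94
[2] flags=1010 MI?T → r1=0x7f
[3] flags=1010 VC?T → r0=0x7f
[4] flags=0010 → (cmp)
[5] flags=0010 MI?F → skip
[6] flags=0010 GT?T → r2=0x7d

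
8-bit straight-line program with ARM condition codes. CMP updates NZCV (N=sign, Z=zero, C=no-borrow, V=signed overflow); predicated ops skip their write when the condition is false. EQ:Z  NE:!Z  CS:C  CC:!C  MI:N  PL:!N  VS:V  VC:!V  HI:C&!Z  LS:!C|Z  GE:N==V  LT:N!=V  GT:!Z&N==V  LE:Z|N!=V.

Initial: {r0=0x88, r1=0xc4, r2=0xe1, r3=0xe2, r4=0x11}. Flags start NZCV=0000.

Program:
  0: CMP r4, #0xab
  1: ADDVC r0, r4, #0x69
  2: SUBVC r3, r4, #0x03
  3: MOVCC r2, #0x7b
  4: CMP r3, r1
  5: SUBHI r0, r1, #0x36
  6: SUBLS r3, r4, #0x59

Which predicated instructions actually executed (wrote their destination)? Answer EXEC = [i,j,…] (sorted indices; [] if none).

EXEC = [1,2,3,6]

0: ✓ CMP  NZCV=0000
1: ✓ ADDVC  r0←0x7a
2: ✓ SUBVC  r3←0x0e
3: ✓ MOVCC  r2←0x7b
4: ✓ CMP  NZCV=0000
5: · SUBHI
6: ✓ SUBLS  r3←0xb8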